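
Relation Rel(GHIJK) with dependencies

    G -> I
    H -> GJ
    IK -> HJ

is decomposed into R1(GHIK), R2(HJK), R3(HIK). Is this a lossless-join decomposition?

Chase test. Columns are GHIJK; row i has aⱼ where attribute j ∈ Ri, else bᵢⱼ.
Initial tableau (one row per fragment):
  row 1: a1 a2 a3 b14 a5
  row 2: b21 a2 b23 a4 a5
  row 3: b31 a2 a3 b34 a5
Rows 1 and 2 agree on H; apply H→GJ and equate their GJ entries.
Rows 1 and 3 agree on H; apply H→GJ and equate their GJ entries.
Rows 1 and 2 agree on G; apply G→I and equate their I entries.
Row 1 is now all distinguished symbols — the join is lossless.

Yes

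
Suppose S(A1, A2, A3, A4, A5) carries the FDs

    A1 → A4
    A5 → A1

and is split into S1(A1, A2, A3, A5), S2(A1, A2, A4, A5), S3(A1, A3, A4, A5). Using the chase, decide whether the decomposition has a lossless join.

Chase test. Columns are A1, A2, A3, A4, A5; row i has aⱼ where attribute j ∈ Si, else bᵢⱼ.
Initial tableau (one row per fragment):
  row 1: a1 a2 a3 b14 a5
  row 2: a1 a2 b23 a4 a5
  row 3: a1 b32 a3 a4 a5
Rows 1 and 2 agree on A1; apply A1→A4 and equate their A4 entries.
Row 1 is now all distinguished symbols — the join is lossless.

Yes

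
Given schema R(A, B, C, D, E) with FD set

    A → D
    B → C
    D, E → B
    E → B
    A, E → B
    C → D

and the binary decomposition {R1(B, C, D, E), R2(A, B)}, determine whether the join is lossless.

Common attributes: R1 ∩ R2 = {B}.
Closure of {B}: B → C applies, adding C; C → D applies, adding D. So (B)⁺ = {B, C, D}.
The closure contains neither all of R1 = {B, C, D, E} nor all of R2 = {A, B}, so the common attributes are not a superkey of either fragment. The join is lossy.

No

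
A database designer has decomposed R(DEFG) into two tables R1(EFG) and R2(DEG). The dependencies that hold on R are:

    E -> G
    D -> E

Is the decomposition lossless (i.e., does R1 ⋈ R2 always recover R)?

Common attributes: R1 ∩ R2 = {EG}.
No dependency enlarges {EG}, so (EG)⁺ = {EG}.
The closure contains neither all of R1 = {EFG} nor all of R2 = {DEG}, so the common attributes are not a superkey of either fragment. The join is lossy.

No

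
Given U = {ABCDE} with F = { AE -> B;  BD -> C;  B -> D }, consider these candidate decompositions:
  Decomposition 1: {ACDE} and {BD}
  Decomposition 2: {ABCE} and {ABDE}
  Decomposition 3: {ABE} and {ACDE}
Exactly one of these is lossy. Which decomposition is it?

Decomposition 1

Decomposition 1: common = {D}, closure = {D} → lossy.
Decomposition 2: common = {ABE}, closure = {ABCDE} → lossless.
Decomposition 3: common = {AE}, closure = {ABCDE} → lossless.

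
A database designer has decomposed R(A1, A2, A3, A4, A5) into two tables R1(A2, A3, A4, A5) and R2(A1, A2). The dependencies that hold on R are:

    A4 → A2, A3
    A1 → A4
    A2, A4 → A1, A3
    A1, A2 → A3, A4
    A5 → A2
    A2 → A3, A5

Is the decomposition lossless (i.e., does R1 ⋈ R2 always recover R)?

No

Common attributes: R1 ∩ R2 = {A2}.
Closure of {A2}: A2 → A3, A5 applies, adding A3, A5. So (A2)⁺ = {A2, A3, A5}.
The closure contains neither all of R1 = {A2, A3, A4, A5} nor all of R2 = {A1, A2}, so the common attributes are not a superkey of either fragment. The join is lossy.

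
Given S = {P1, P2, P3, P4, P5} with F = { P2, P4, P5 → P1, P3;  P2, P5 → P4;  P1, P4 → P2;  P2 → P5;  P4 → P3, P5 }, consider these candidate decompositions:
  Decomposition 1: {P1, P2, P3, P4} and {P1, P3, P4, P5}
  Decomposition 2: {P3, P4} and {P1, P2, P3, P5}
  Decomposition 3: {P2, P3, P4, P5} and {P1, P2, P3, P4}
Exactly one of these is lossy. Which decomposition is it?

Decomposition 1: common = {P1, P3, P4}, closure = {P1, P2, P3, P4, P5} → lossless.
Decomposition 2: common = {P3}, closure = {P3} → lossy.
Decomposition 3: common = {P2, P3, P4}, closure = {P1, P2, P3, P4, P5} → lossless.

Decomposition 2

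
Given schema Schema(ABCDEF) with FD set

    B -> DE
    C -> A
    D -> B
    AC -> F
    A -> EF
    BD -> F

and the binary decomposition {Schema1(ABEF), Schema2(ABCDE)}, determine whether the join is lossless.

Common attributes: Schema1 ∩ Schema2 = {ABE}.
Closure of {ABE}: B → DE applies, adding D; A → EF applies, adding F. So (ABE)⁺ = {ABDEF}.
This closure contains every attribute of Schema1, so Schema1 ∩ Schema2 → Schema1. The join is lossless.

Yes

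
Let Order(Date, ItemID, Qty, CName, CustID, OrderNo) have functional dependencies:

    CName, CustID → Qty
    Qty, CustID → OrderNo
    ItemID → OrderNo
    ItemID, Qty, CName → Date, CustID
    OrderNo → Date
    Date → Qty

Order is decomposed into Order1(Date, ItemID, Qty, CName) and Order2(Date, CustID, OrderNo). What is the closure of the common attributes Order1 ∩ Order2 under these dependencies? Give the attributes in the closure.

Date, Qty

Order1 ∩ Order2 = {Date}.
Date → Qty applies, adding Qty
Closure: {Date, Qty}.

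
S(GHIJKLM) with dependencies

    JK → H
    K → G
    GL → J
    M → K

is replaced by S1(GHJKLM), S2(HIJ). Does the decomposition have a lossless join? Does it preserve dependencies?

Lossless test: (HJ)⁺ = {HJ}, which is a superkey of neither fragment — lossy.
Dependency preservation: every FD's attributes lie within a single fragment, so each can be enforced locally — preserved.

lossy but dependency-preserving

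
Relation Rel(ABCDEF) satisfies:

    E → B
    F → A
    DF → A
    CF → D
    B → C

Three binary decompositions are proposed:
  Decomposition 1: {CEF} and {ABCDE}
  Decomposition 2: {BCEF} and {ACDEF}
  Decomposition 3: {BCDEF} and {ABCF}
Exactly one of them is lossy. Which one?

Decomposition 1: common = {CE}, closure = {BCE} → lossy.
Decomposition 2: common = {CEF}, closure = {ABCDEF} → lossless.
Decomposition 3: common = {BCF}, closure = {ABCDF} → lossless.

Decomposition 1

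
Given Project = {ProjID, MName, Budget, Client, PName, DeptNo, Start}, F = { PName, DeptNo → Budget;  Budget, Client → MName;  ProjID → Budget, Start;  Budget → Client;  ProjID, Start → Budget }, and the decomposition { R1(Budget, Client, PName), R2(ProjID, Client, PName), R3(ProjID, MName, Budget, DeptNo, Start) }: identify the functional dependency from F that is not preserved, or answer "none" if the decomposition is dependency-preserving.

Check PName, DeptNo → Budget: no single fragment contains all of {Budget, PName, DeptNo}, and the restricted closure of {PName, DeptNo} across the fragments never reaches {Budget}.
Budget, Client → MName is preserved.
ProjID → Budget, Start is preserved.
Budget → Client is preserved.
ProjID, Start → Budget is preserved.

PName, DeptNo → Budget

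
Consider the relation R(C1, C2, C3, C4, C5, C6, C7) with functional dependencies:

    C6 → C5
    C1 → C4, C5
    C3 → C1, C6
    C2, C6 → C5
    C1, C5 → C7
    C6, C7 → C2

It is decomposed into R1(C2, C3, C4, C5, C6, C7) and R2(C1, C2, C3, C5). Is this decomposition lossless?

Yes

Common attributes: R1 ∩ R2 = {C2, C3, C5}.
Closure of {C2, C3, C5}: C3 → C1, C6 applies, adding C1, C6; C1, C5 → C7 applies, adding C7; C1 → C4, C5 applies, adding C4. So (C2, C3, C5)⁺ = {C1, C2, C3, C4, C5, C6, C7}.
This closure contains every attribute of R1, so R1 ∩ R2 → R1. The join is lossless.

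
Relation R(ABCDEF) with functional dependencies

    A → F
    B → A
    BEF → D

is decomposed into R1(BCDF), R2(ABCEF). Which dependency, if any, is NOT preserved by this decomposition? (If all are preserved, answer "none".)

BEF → D

Check BEF → D: no single fragment contains all of {BDEF}, and the restricted closure of {BEF} across the fragments never reaches {D}.
A → F is preserved.
B → A is preserved.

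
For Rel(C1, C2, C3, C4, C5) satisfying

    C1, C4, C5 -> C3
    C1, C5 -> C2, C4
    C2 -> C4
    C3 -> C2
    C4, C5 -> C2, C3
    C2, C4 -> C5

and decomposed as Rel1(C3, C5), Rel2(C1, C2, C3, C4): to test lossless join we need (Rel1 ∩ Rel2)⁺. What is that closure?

C2, C3, C4, C5

Rel1 ∩ Rel2 = {C3}.
C3 → C2 applies, adding C2
C2 → C4 applies, adding C4
C2, C4 → C5 applies, adding C5
Closure: {C2, C3, C4, C5}.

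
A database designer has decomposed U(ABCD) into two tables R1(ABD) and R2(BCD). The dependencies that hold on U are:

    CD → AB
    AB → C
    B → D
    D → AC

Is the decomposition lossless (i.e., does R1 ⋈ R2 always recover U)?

Yes

Common attributes: R1 ∩ R2 = {BD}.
Closure of {BD}: D → AC applies, adding AC. So (BD)⁺ = {ABCD}.
This closure contains every attribute of R1, so R1 ∩ R2 → R1. The join is lossless.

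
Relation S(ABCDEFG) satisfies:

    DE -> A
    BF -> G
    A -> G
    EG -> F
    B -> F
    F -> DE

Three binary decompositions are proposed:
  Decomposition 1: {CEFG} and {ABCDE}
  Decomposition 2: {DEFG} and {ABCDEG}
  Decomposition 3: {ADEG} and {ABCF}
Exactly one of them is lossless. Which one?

Decomposition 2

Decomposition 1: common = {CE}, closure = {CE} → lossy.
Decomposition 2: common = {DEG}, closure = {ADEFG} → lossless.
Decomposition 3: common = {A}, closure = {AG} → lossy.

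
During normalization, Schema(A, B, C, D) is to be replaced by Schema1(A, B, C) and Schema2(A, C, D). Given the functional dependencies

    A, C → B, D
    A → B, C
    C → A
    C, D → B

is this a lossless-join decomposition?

Yes

Common attributes: Schema1 ∩ Schema2 = {A, C}.
Closure of {A, C}: A, C → B, D applies, adding B, D. So (A, C)⁺ = {A, B, C, D}.
This closure contains every attribute of Schema1, so Schema1 ∩ Schema2 → Schema1. The join is lossless.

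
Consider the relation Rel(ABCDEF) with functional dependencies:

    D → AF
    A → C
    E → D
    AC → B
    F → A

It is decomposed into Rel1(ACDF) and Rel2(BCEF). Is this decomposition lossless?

No

Common attributes: Rel1 ∩ Rel2 = {CF}.
Closure of {CF}: F → A applies, adding A; AC → B applies, adding B. So (CF)⁺ = {ABCF}.
The closure contains neither all of Rel1 = {ACDF} nor all of Rel2 = {BCEF}, so the common attributes are not a superkey of either fragment. The join is lossy.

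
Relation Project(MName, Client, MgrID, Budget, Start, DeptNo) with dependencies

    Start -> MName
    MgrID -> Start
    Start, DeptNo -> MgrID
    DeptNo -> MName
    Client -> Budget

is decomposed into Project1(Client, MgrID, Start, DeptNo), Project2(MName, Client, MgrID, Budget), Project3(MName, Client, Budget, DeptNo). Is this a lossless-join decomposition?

Chase test. Columns are MName, Client, MgrID, Budget, Start, DeptNo; row i has aⱼ where attribute j ∈ Projecti, else bᵢⱼ.
Initial tableau (one row per fragment):
  row 1: b11 a2 a3 b14 a5 a6
  row 2: a1 a2 a3 a4 b25 b26
  row 3: a1 a2 b33 a4 b35 a6
Rows 1 and 2 agree on MgrID; apply MgrID→Start and equate their Start entries.
Rows 1 and 3 agree on DeptNo; apply DeptNo→MName and equate their MName entries.
Rows 1 and 2 agree on Client; apply Client→Budget and equate their Budget entries.
Row 1 is now all distinguished symbols — the join is lossless.

Yes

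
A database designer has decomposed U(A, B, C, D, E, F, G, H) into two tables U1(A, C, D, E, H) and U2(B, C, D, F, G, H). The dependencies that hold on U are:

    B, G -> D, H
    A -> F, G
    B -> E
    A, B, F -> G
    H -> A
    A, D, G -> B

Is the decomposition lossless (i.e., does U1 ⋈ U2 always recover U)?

Yes

Common attributes: U1 ∩ U2 = {C, D, H}.
Closure of {C, D, H}: H → A applies, adding A; A → F, G applies, adding F, G; A, D, G → B applies, adding B; B → E applies, adding E. So (C, D, H)⁺ = {A, B, C, D, E, F, G, H}.
This closure contains every attribute of U1, so U1 ∩ U2 → U1. The join is lossless.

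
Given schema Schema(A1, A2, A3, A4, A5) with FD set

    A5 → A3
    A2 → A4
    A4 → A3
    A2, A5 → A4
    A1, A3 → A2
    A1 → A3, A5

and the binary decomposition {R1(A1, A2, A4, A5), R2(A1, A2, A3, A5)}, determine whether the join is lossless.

Common attributes: R1 ∩ R2 = {A1, A2, A5}.
Closure of {A1, A2, A5}: A5 → A3 applies, adding A3; A2 → A4 applies, adding A4. So (A1, A2, A5)⁺ = {A1, A2, A3, A4, A5}.
This closure contains every attribute of R1, so R1 ∩ R2 → R1. The join is lossless.

Yes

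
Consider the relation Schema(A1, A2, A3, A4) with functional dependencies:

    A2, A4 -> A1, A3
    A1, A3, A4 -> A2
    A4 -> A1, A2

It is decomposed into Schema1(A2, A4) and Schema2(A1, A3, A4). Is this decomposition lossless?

Yes

Common attributes: Schema1 ∩ Schema2 = {A4}.
Closure of {A4}: A4 → A1, A2 applies, adding A1, A2; A2, A4 → A1, A3 applies, adding A3. So (A4)⁺ = {A1, A2, A3, A4}.
This closure contains every attribute of Schema1, so Schema1 ∩ Schema2 → Schema1. The join is lossless.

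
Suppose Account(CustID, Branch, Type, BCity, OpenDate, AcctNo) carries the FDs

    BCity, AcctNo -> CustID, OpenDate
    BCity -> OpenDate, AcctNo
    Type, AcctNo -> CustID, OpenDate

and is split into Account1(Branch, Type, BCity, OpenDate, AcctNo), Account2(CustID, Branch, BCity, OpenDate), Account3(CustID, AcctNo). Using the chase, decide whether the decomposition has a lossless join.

Yes

Chase test. Columns are CustID, Branch, Type, BCity, OpenDate, AcctNo; row i has aⱼ where attribute j ∈ Accounti, else bᵢⱼ.
Initial tableau (one row per fragment):
  row 1: b11 a2 a3 a4 a5 a6
  row 2: a1 a2 b23 a4 a5 b26
  row 3: a1 b32 b33 b34 b35 a6
Rows 1 and 2 agree on BCity; apply BCity→OpenDate, AcctNo and equate their OpenDate, AcctNo entries.
Rows 1 and 2 agree on BCity, AcctNo; apply BCity, AcctNo→CustID, OpenDate and equate their CustID, OpenDate entries.
Row 1 is now all distinguished symbols — the join is lossless.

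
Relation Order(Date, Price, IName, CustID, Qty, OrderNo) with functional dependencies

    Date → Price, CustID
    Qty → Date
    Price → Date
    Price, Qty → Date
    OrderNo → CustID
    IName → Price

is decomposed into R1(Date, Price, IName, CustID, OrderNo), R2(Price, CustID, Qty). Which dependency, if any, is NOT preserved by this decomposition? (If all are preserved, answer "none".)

none

Date → Price, CustID lies within R1.
Qty → Date: restricted closure across fragments reaches Date.
Price → Date lies within R1.
Price, Qty → Date: restricted closure across fragments reaches Date.
OrderNo → CustID lies within R1.
IName → Price lies within R1.
Every dependency is enforceable on the fragments, so the decomposition is dependency-preserving.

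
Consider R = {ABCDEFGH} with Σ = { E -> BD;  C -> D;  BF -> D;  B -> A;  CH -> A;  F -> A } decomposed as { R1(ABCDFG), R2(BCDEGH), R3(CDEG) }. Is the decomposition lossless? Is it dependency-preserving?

Lossless test (chase): Rows 2 and 3 agree on E; apply E→BD and equate their BD entries. Rows 1 and 2 agree on B; apply B→A and equate their A entries. Rows 1 and 3 agree on B; apply B→A and equate their A entries. No row becomes fully distinguished — the join is lossy.
Dependency preservation: the restricted closure of {CH} across the fragments never reaches {A}, so CH → A cannot be enforced without a join — not preserved.

lossy and not dependency-preserving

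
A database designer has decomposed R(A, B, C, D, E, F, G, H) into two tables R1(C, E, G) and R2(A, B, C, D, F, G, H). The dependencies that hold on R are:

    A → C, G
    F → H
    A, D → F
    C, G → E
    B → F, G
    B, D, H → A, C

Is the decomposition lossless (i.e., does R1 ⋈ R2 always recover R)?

Yes

Common attributes: R1 ∩ R2 = {C, G}.
Closure of {C, G}: C, G → E applies, adding E. So (C, G)⁺ = {C, E, G}.
This closure contains every attribute of R1, so R1 ∩ R2 → R1. The join is lossless.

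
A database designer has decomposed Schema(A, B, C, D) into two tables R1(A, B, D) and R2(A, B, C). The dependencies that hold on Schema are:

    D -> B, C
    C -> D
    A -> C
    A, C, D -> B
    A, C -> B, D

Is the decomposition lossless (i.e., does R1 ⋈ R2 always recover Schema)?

Yes

Common attributes: R1 ∩ R2 = {A, B}.
Closure of {A, B}: A → C applies, adding C; A, C → B, D applies, adding D. So (A, B)⁺ = {A, B, C, D}.
This closure contains every attribute of R1, so R1 ∩ R2 → R1. The join is lossless.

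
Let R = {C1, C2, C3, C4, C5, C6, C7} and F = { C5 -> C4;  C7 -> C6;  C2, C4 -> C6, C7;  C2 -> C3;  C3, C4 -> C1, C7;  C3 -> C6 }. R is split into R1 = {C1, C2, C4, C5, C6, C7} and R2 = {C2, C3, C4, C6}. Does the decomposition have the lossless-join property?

Common attributes: R1 ∩ R2 = {C2, C4, C6}.
Closure of {C2, C4, C6}: C2, C4 → C6, C7 applies, adding C7; C2 → C3 applies, adding C3; C3, C4 → C1, C7 applies, adding C1. So (C2, C4, C6)⁺ = {C1, C2, C3, C4, C6, C7}.
This closure contains every attribute of R2, so R1 ∩ R2 → R2. The join is lossless.

Yes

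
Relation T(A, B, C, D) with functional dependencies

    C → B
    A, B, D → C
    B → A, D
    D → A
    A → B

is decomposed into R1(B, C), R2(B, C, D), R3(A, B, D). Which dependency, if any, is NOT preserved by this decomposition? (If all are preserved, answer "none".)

C → B lies within R1.
A, B, D → C: restricted closure across fragments reaches C.
B → A, D lies within R3.
D → A lies within R3.
A → B lies within R3.
Every dependency is enforceable on the fragments, so the decomposition is dependency-preserving.

none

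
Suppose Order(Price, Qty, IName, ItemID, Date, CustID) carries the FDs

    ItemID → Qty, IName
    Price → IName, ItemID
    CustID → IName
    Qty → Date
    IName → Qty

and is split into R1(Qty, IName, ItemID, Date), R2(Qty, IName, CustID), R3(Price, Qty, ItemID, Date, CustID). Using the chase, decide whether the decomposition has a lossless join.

Chase test. Columns are Price, Qty, IName, ItemID, Date, CustID; row i has aⱼ where attribute j ∈ Ri, else bᵢⱼ.
Initial tableau (one row per fragment):
  row 1: b11 a2 a3 a4 a5 b16
  row 2: b21 a2 a3 b24 b25 a6
  row 3: a1 a2 b33 a4 a5 a6
Rows 1 and 3 agree on ItemID; apply ItemID→Qty, IName and equate their Qty, IName entries.
Rows 1 and 2 agree on Qty; apply Qty→Date and equate their Date entries.
Row 3 is now all distinguished symbols — the join is lossless.

Yes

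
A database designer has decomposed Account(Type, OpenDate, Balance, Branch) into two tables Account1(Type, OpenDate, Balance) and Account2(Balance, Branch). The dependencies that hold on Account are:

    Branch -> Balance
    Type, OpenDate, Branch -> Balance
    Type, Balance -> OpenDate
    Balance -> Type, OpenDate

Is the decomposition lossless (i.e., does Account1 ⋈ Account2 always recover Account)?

Common attributes: Account1 ∩ Account2 = {Balance}.
Closure of {Balance}: Balance → Type, OpenDate applies, adding Type, OpenDate. So (Balance)⁺ = {Type, OpenDate, Balance}.
This closure contains every attribute of Account1, so Account1 ∩ Account2 → Account1. The join is lossless.

Yes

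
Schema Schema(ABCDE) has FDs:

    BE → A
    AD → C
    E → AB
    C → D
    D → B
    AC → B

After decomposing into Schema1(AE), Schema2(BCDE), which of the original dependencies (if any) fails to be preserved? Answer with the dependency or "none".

AD → C

Check AD → C: no single fragment contains all of {ACD}, and the restricted closure of {AD} across the fragments never reaches {C}.
BE → A is preserved.
E → AB is preserved.
C → D is preserved.
D → B is preserved.
AC → B is preserved.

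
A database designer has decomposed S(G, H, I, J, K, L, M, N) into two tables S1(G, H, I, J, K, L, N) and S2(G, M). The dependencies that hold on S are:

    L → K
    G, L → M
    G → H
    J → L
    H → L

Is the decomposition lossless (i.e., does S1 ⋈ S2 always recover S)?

Common attributes: S1 ∩ S2 = {G}.
Closure of {G}: G → H applies, adding H; H → L applies, adding L; L → K applies, adding K; G, L → M applies, adding M. So (G)⁺ = {G, H, K, L, M}.
This closure contains every attribute of S2, so S1 ∩ S2 → S2. The join is lossless.

Yes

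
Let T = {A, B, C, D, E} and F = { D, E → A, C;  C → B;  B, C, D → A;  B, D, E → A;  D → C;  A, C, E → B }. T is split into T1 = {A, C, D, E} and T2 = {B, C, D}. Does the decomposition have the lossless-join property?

Yes

Common attributes: T1 ∩ T2 = {C, D}.
Closure of {C, D}: C → B applies, adding B; B, C, D → A applies, adding A. So (C, D)⁺ = {A, B, C, D}.
This closure contains every attribute of T2, so T1 ∩ T2 → T2. The join is lossless.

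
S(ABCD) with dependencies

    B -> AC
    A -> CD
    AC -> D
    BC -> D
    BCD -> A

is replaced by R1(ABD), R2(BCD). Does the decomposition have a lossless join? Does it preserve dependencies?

Lossless test: (BD)⁺ = {ABCD}, which contains all of one fragment — lossless.
Dependency preservation: the restricted closure of {A} across the fragments never reaches {CD}, so A → CD cannot be enforced without a join — not preserved.

lossless but not dependency-preserving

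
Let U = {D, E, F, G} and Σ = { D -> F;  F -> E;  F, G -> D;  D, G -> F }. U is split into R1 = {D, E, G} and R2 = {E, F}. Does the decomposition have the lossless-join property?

No

Common attributes: R1 ∩ R2 = {E}.
No dependency enlarges {E}, so (E)⁺ = {E}.
The closure contains neither all of R1 = {D, E, G} nor all of R2 = {E, F}, so the common attributes are not a superkey of either fragment. The join is lossy.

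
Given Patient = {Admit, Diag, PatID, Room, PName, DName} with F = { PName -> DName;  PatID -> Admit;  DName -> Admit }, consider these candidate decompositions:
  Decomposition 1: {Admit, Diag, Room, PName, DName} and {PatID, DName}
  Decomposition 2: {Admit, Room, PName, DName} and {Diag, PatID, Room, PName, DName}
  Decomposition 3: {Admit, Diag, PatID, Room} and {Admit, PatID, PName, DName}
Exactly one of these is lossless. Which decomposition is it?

Decomposition 1: common = {DName}, closure = {Admit, DName} → lossy.
Decomposition 2: common = {Room, PName, DName}, closure = {Admit, Room, PName, DName} → lossless.
Decomposition 3: common = {Admit, PatID}, closure = {Admit, PatID} → lossy.

Decomposition 2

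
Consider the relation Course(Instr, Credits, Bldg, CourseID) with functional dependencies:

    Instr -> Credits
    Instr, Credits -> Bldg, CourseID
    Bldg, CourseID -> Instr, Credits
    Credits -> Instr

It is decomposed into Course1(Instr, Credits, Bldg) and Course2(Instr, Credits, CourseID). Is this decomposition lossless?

Yes

Common attributes: Course1 ∩ Course2 = {Instr, Credits}.
Closure of {Instr, Credits}: Instr, Credits → Bldg, CourseID applies, adding Bldg, CourseID. So (Instr, Credits)⁺ = {Instr, Credits, Bldg, CourseID}.
This closure contains every attribute of Course1, so Course1 ∩ Course2 → Course1. The join is lossless.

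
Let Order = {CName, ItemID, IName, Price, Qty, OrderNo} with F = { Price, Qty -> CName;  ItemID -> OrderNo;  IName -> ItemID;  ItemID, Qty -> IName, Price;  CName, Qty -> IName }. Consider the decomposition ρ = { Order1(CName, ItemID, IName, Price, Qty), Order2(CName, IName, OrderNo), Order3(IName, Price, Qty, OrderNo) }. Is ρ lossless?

Chase test. Columns are CName, ItemID, IName, Price, Qty, OrderNo; row i has aⱼ where attribute j ∈ Orderi, else bᵢⱼ.
Initial tableau (one row per fragment):
  row 1: a1 a2 a3 a4 a5 b16
  row 2: a1 b22 a3 b24 b25 a6
  row 3: b31 b32 a3 a4 a5 a6
Rows 1 and 3 agree on Price, Qty; apply Price, Qty→CName and equate their CName entries.
Rows 1 and 2 agree on IName; apply IName→ItemID and equate their ItemID entries.
Rows 1 and 3 agree on IName; apply IName→ItemID and equate their ItemID entries.
Rows 1 and 2 agree on ItemID; apply ItemID→OrderNo and equate their OrderNo entries.
Row 1 is now all distinguished symbols — the join is lossless.

Yes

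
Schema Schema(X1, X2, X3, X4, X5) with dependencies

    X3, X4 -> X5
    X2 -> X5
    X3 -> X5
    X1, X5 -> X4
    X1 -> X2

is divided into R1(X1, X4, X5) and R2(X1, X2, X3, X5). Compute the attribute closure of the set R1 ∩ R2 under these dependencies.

R1 ∩ R2 = {X1, X5}.
X1, X5 → X4 applies, adding X4
X1 → X2 applies, adding X2
Closure: {X1, X2, X4, X5}.

X1, X2, X4, X5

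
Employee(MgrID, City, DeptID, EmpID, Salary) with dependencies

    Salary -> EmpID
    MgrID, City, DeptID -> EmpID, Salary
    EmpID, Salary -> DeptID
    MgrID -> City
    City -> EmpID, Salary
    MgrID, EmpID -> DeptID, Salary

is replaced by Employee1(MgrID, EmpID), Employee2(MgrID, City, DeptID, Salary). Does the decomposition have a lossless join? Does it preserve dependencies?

lossless but not dependency-preserving

Lossless test: (MgrID)⁺ = {MgrID, City, DeptID, EmpID, Salary}, which contains all of one fragment — lossless.
Dependency preservation: the restricted closure of {Salary} across the fragments never reaches {EmpID}, so Salary → EmpID cannot be enforced without a join — not preserved.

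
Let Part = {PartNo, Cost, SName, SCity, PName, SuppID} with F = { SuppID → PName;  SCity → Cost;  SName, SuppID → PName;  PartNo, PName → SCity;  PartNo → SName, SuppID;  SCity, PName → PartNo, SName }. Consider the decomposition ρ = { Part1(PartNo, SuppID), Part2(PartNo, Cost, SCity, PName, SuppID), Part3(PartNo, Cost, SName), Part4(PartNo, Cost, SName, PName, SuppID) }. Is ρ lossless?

Yes

Chase test. Columns are PartNo, Cost, SName, SCity, PName, SuppID; row i has aⱼ where attribute j ∈ Parti, else bᵢⱼ.
Initial tableau (one row per fragment):
  row 1: a1 b12 b13 b14 b15 a6
  row 2: a1 a2 b23 a4 a5 a6
  row 3: a1 a2 a3 b34 b35 b36
  row 4: a1 a2 a3 b44 a5 a6
Rows 1 and 2 agree on SuppID; apply SuppID→PName and equate their PName entries.
Rows 1 and 2 agree on PartNo, PName; apply PartNo, PName→SCity and equate their SCity entries.
Rows 1 and 4 agree on PartNo, PName; apply PartNo, PName→SCity and equate their SCity entries.
Rows 1 and 2 agree on PartNo; apply PartNo→SName, SuppID and equate their SName, SuppID entries.
Rows 1 and 3 agree on PartNo; apply PartNo→SName, SuppID and equate their SName, SuppID entries.
Rows 1 and 3 agree on SuppID; apply SuppID→PName and equate their PName entries.
Rows 1 and 2 agree on SCity; apply SCity→Cost and equate their Cost entries.
Rows 1 and 3 agree on PartNo, PName; apply PartNo, PName→SCity and equate their SCity entries.
Row 1 is now all distinguished symbols — the join is lossless.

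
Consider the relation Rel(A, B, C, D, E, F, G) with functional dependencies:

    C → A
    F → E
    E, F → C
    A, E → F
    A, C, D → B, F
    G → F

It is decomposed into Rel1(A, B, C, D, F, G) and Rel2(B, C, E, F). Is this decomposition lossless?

Yes

Common attributes: Rel1 ∩ Rel2 = {B, C, F}.
Closure of {B, C, F}: C → A applies, adding A; F → E applies, adding E. So (B, C, F)⁺ = {A, B, C, E, F}.
This closure contains every attribute of Rel2, so Rel1 ∩ Rel2 → Rel2. The join is lossless.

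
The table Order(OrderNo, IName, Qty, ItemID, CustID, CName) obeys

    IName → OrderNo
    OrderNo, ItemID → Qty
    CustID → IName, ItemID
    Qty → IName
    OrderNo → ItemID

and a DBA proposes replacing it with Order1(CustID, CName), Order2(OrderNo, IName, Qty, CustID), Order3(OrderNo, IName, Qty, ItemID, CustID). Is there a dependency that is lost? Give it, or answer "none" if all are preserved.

none

IName → OrderNo lies within Order2.
OrderNo, ItemID → Qty lies within Order3.
CustID → IName, ItemID lies within Order3.
Qty → IName lies within Order2.
OrderNo → ItemID lies within Order3.
Every dependency is enforceable on the fragments, so the decomposition is dependency-preserving.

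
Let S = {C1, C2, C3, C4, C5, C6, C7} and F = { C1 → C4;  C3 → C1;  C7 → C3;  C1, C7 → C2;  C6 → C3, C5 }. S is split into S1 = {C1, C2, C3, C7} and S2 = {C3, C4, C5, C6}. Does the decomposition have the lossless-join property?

No

Common attributes: S1 ∩ S2 = {C3}.
Closure of {C3}: C3 → C1 applies, adding C1; C1 → C4 applies, adding C4. So (C3)⁺ = {C1, C3, C4}.
The closure contains neither all of S1 = {C1, C2, C3, C7} nor all of S2 = {C3, C4, C5, C6}, so the common attributes are not a superkey of either fragment. The join is lossy.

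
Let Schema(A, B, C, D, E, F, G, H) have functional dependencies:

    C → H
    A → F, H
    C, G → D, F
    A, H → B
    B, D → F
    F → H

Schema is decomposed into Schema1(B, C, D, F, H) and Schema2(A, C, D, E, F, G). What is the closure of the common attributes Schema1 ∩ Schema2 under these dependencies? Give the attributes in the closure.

Schema1 ∩ Schema2 = {C, D, F}.
C → H applies, adding H
Closure: {C, D, F, H}.

C, D, F, H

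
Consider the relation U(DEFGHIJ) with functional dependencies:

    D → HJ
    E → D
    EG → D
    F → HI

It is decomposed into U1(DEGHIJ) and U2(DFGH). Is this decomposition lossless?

No

Common attributes: U1 ∩ U2 = {DGH}.
Closure of {DGH}: D → HJ applies, adding J. So (DGH)⁺ = {DGHJ}.
The closure contains neither all of U1 = {DEGHIJ} nor all of U2 = {DFGH}, so the common attributes are not a superkey of either fragment. The join is lossy.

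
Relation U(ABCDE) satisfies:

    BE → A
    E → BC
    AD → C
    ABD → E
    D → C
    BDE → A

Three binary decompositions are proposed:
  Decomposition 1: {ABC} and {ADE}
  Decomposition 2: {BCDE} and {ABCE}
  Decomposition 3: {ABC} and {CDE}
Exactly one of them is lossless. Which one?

Decomposition 2

Decomposition 1: common = {A}, closure = {A} → lossy.
Decomposition 2: common = {BCE}, closure = {ABCE} → lossless.
Decomposition 3: common = {C}, closure = {C} → lossy.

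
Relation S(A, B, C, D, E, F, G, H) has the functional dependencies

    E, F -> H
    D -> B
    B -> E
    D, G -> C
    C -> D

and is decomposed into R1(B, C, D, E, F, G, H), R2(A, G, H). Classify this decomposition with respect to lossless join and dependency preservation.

lossy but dependency-preserving

Lossless test: (G, H)⁺ = {G, H}, which is a superkey of neither fragment — lossy.
Dependency preservation: every FD's attributes lie within a single fragment, so each can be enforced locally — preserved.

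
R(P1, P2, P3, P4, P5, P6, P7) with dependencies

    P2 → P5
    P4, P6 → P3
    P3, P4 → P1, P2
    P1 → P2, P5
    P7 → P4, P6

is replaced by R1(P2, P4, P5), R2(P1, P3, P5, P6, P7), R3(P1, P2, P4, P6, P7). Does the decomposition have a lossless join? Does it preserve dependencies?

lossless but not dependency-preserving

Lossless test (chase): Rows 1 and 3 agree on P2; apply P2→P5 and equate their P5 entries. Rows 2 and 3 agree on P1; apply P1→P2, P5 and equate their P2, P5 entries. Rows 2 and 3 agree on P7; apply P7→P4, P6 and equate their P4, P6 entries. Rows 2 and 3 agree on P4, P6; apply P4, P6→P3 and equate their P3 entries. Row 2 is now all distinguished symbols — the join is lossless.
Dependency preservation: the restricted closure of {P4, P6} across the fragments never reaches {P3}, so P4, P6 → P3 cannot be enforced without a join — not preserved.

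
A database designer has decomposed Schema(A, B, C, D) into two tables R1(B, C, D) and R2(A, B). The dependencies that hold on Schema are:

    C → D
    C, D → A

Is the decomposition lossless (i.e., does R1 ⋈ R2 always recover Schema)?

Common attributes: R1 ∩ R2 = {B}.
No dependency enlarges {B}, so (B)⁺ = {B}.
The closure contains neither all of R1 = {B, C, D} nor all of R2 = {A, B}, so the common attributes are not a superkey of either fragment. The join is lossy.

No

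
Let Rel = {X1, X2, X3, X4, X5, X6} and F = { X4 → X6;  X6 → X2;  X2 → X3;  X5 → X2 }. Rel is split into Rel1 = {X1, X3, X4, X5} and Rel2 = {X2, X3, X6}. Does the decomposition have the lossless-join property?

No

Common attributes: Rel1 ∩ Rel2 = {X3}.
No dependency enlarges {X3}, so (X3)⁺ = {X3}.
The closure contains neither all of Rel1 = {X1, X3, X4, X5} nor all of Rel2 = {X2, X3, X6}, so the common attributes are not a superkey of either fragment. The join is lossy.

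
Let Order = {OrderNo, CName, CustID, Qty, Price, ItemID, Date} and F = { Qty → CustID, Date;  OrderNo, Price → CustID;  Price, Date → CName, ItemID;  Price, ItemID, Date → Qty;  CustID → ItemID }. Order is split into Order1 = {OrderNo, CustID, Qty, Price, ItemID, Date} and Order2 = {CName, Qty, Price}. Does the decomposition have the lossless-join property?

Common attributes: Order1 ∩ Order2 = {Qty, Price}.
Closure of {Qty, Price}: Qty → CustID, Date applies, adding CustID, Date; Price, Date → CName, ItemID applies, adding CName, ItemID. So (Qty, Price)⁺ = {CName, CustID, Qty, Price, ItemID, Date}.
This closure contains every attribute of Order2, so Order1 ∩ Order2 → Order2. The join is lossless.

Yes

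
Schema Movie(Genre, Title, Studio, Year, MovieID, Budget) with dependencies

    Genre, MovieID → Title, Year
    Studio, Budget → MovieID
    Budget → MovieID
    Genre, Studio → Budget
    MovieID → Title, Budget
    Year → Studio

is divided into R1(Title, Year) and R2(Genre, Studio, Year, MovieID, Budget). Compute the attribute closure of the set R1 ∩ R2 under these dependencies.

Studio, Year

R1 ∩ R2 = {Year}.
Year → Studio applies, adding Studio
Closure: {Studio, Year}.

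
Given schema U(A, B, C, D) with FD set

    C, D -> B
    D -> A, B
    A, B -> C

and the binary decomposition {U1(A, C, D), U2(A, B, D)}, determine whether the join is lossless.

Common attributes: U1 ∩ U2 = {A, D}.
Closure of {A, D}: D → A, B applies, adding B; A, B → C applies, adding C. So (A, D)⁺ = {A, B, C, D}.
This closure contains every attribute of U1, so U1 ∩ U2 → U1. The join is lossless.

Yes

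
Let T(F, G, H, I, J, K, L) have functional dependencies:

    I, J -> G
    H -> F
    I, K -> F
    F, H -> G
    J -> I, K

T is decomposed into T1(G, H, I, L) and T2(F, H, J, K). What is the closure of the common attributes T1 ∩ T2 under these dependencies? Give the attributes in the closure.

T1 ∩ T2 = {H}.
H → F applies, adding F
F, H → G applies, adding G
Closure: {F, G, H}.

F, G, H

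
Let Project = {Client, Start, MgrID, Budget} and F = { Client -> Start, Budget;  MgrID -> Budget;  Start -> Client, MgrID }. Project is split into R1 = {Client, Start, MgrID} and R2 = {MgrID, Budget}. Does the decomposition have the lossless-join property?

Common attributes: R1 ∩ R2 = {MgrID}.
Closure of {MgrID}: MgrID → Budget applies, adding Budget. So (MgrID)⁺ = {MgrID, Budget}.
This closure contains every attribute of R2, so R1 ∩ R2 → R2. The join is lossless.

Yes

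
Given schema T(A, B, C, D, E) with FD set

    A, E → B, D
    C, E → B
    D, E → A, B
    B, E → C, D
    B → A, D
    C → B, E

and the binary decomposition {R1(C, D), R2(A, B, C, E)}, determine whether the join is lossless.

Common attributes: R1 ∩ R2 = {C}.
Closure of {C}: C → B, E applies, adding B, E; B, E → C, D applies, adding D; B → A, D applies, adding A. So (C)⁺ = {A, B, C, D, E}.
This closure contains every attribute of R1, so R1 ∩ R2 → R1. The join is lossless.

Yes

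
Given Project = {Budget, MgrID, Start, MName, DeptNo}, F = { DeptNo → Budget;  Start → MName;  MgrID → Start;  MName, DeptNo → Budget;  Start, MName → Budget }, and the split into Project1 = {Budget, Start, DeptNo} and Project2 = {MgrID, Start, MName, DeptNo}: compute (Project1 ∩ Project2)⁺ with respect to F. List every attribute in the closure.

Budget, Start, MName, DeptNo

Project1 ∩ Project2 = {Start, DeptNo}.
DeptNo → Budget applies, adding Budget
Start → MName applies, adding MName
Closure: {Budget, Start, MName, DeptNo}.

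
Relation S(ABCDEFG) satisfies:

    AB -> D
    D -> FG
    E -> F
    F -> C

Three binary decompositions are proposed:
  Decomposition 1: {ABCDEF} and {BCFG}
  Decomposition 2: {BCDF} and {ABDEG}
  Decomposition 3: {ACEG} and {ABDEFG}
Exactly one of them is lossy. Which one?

Decomposition 1

Decomposition 1: common = {BCF}, closure = {BCF} → lossy.
Decomposition 2: common = {BD}, closure = {BCDFG} → lossless.
Decomposition 3: common = {AEG}, closure = {ACEFG} → lossless.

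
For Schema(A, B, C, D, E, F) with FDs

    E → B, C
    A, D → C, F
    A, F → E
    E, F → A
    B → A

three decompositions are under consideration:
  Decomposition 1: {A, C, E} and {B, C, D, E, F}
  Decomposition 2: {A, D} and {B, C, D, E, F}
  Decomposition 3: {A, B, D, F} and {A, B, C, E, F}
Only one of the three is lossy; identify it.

Decomposition 1: common = {C, E}, closure = {A, B, C, E} → lossless.
Decomposition 2: common = {D}, closure = {D} → lossy.
Decomposition 3: common = {A, B, F}, closure = {A, B, C, E, F} → lossless.

Decomposition 2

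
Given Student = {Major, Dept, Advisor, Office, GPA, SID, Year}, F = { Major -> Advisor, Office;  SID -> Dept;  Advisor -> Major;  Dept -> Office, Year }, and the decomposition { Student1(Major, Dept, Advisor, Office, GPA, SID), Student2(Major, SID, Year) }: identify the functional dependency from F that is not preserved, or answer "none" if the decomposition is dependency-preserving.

Check Dept → Office, Year: no single fragment contains all of {Dept, Office, Year}, and the restricted closure of {Dept} across the fragments never reaches {Office, Year}.
Major → Advisor, Office is preserved.
SID → Dept is preserved.
Advisor → Major is preserved.

Dept -> Office, Year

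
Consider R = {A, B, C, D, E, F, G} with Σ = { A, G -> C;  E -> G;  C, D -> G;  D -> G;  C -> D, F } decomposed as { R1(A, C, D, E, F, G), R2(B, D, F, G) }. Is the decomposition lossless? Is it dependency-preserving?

lossy but dependency-preserving

Lossless test: (D, F, G)⁺ = {D, F, G}, which is a superkey of neither fragment — lossy.
Dependency preservation: every FD's attributes lie within a single fragment, so each can be enforced locally — preserved.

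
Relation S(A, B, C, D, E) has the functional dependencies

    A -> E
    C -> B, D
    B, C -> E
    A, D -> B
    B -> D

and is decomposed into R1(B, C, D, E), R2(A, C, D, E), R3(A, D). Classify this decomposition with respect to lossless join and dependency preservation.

Lossless test (chase): Rows 2 and 3 agree on A; apply A→E and equate their E entries. Rows 1 and 2 agree on C; apply C→B, D and equate their B, D entries. Rows 2 and 3 agree on A, D; apply A, D→B and equate their B entries. Row 2 is now all distinguished symbols — the join is lossless.
Dependency preservation: the restricted closure of {A, D} across the fragments never reaches {B}, so A, D → B cannot be enforced without a join — not preserved.

lossless but not dependency-preserving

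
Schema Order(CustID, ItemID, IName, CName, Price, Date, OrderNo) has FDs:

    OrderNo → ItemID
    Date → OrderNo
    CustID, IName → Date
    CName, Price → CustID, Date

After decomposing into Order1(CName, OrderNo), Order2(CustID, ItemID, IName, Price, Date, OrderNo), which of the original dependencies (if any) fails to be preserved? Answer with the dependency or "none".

Check CName, Price → CustID, Date: no single fragment contains all of {CustID, CName, Price, Date}, and the restricted closure of {CName, Price} across the fragments never reaches {CustID, Date}.
OrderNo → ItemID is preserved.
Date → OrderNo is preserved.
CustID, IName → Date is preserved.

CName, Price → CustID, Date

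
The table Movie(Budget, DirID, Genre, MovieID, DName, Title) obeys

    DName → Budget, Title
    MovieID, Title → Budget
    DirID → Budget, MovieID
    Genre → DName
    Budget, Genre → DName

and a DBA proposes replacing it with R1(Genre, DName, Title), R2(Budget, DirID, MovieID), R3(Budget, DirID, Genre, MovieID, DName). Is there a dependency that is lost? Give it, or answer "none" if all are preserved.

MovieID, Title → Budget

Check MovieID, Title → Budget: no single fragment contains all of {Budget, MovieID, Title}, and the restricted closure of {MovieID, Title} across the fragments never reaches {Budget}.
DName → Budget, Title is preserved.
DirID → Budget, MovieID is preserved.
Genre → DName is preserved.
Budget, Genre → DName is preserved.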